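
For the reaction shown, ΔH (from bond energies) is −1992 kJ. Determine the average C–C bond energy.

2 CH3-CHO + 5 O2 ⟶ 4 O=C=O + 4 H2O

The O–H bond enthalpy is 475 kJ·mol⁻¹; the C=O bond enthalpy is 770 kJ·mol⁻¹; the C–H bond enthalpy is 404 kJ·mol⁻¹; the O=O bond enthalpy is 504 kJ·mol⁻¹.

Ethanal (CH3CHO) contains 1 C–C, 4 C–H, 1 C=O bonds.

Let D be the C–C bond energy.
Σ(broken) = 2×D + 8×404 + 2×770 + 5×504 = 7292 + 2D
Σ(formed) = 8×770 + 8×475 = 9960
ΔH = Σ(broken) − Σ(formed) = (7292 + 2D) − (9960) = −2668 + 2D
Setting this equal to −1992 kJ gives 2D = 676, so D = 338 kJ/mol.

D(C–C) ≈ 338 kJ/mol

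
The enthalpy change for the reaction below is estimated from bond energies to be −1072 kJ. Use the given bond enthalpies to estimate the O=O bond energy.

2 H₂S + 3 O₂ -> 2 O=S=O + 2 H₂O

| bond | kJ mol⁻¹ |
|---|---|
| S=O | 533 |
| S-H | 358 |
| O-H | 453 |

Let D be the O=O bond energy.
Σ(broken) = 3×D + 4×358 = 1432 + 3D
Σ(formed) = 4×453 + 4×533 = 3944
ΔH = Σ(broken) − Σ(formed) = (1432 + 3D) − (3944) = −2512 + 3D
Setting this equal to −1072 kJ gives 3D = 1440, so D = 480 kJ/mol.

D(O=O) ≈ 480 kJ/mol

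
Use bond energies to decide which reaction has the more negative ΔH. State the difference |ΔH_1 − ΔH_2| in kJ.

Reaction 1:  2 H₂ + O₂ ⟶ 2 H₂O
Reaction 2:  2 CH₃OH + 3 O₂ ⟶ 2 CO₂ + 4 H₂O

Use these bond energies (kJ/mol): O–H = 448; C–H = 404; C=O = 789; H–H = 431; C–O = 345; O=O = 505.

Reaction 2, by 790 kJ

Reaction 1:
  Bonds broken (reactants):
    H–H: 2 × 431 = 862
    O=O: 1 × 505 = 505
    Σ(broken) = 1367 kJ
  Bonds formed (products):
    O–H: 4 × 448 = 1792
    Σ(formed) = 1792 kJ
  ΔH_1 = 1367 − 1792 = −425 kJ
Reaction 2:
  Bonds broken (reactants):
    C–H: 6 × 404 = 2424
    C–O: 2 × 345 = 690
    O–H: 2 × 448 = 896
    O=O: 3 × 505 = 1515
    Σ(broken) = 5525 kJ
  Bonds formed (products):
    C=O: 4 × 789 = 3156
    O–H: 8 × 448 = 3584
    Σ(formed) = 6740 kJ
  ΔH_2 = 5525 − 6740 = −1215 kJ
ΔH_1 − ΔH_2 = +790 kJ, so reaction 2 has the more negative ΔH; |ΔH_1 − ΔH_2| = 790 kJ.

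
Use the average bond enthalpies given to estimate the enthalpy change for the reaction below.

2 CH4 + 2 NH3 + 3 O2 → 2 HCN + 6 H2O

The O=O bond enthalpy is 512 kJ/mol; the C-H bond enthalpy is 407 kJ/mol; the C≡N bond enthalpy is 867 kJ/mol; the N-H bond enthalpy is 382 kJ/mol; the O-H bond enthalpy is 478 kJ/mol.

ΔH ≈ −1200 kJ

Bonds broken (reactants):
  C-H: 8 × 407 = 3256
  N-H: 6 × 382 = 2292
  O=O: 3 × 512 = 1536
  Σ(broken) = 7084 kJ
Bonds formed (products):
  C≡N: 2 × 867 = 1734
  C-H: 2 × 407 = 814
  O-H: 12 × 478 = 5736
  Σ(formed) = 8284 kJ
ΔH = Σ(broken) − Σ(formed) = 7084 − 8284 = −1200 kJ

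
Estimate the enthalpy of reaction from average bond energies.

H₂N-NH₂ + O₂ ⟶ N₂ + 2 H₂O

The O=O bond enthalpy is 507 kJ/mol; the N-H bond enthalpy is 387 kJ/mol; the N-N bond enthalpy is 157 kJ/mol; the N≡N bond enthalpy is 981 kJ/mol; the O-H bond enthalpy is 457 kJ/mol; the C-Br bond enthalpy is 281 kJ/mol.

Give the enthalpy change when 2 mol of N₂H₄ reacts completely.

Bonds broken (reactants):
  N-H: 4 × 387 = 1548
  N-N: 1 × 157 = 157
  O=O: 1 × 507 = 507
  Σ(broken) = 2212 kJ
Bonds formed (products):
  N≡N: 1 × 981 = 981
  O-H: 4 × 457 = 1828
  Σ(formed) = 2809 kJ
ΔH = Σ(broken) − Σ(formed) = 2212 − 2809 = −597 kJ
For 2× the reaction as written: 2 × (−597) = −1194 kJ

ΔH = −1194 kJ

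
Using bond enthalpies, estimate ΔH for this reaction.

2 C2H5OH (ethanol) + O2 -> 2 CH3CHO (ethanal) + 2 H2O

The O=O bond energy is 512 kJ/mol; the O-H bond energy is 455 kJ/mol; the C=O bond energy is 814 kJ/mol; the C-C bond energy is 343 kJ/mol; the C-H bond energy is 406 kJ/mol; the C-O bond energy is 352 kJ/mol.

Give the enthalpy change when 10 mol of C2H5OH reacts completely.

Bonds broken (reactants):
  C-C: 2 × 343 = 686
  C-H: 10 × 406 = 4060
  C-O: 2 × 352 = 704
  O-H: 2 × 455 = 910
  O=O: 1 × 512 = 512
  Σ(broken) = 6872 kJ
Bonds formed (products):
  C-C: 2 × 343 = 686
  C-H: 8 × 406 = 3248
  C=O: 2 × 814 = 1628
  O-H: 4 × 455 = 1820
  Σ(formed) = 7382 kJ
ΔH = Σ(broken) − Σ(formed) = 6872 − 7382 = −510 kJ
For 5× the reaction as written: 5 × (−510) = −2550 kJ

ΔH = −2550 kJ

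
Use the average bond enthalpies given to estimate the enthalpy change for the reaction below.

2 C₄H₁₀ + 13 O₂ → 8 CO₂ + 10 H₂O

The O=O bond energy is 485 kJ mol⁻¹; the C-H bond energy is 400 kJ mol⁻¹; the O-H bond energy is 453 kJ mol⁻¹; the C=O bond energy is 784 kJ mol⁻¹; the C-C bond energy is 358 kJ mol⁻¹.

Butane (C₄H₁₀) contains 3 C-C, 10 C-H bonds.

Bonds broken (reactants):
  C-C: 6 × 358 = 2148
  C-H: 20 × 400 = 8000
  O=O: 13 × 485 = 6305
  Σ(broken) = 16453 kJ
Bonds formed (products):
  C=O: 16 × 784 = 12544
  O-H: 20 × 453 = 9060
  Σ(formed) = 21604 kJ
ΔH = Σ(broken) − Σ(formed) = 16453 − 21604 = −5151 kJ

ΔH ≈ −5151 kJ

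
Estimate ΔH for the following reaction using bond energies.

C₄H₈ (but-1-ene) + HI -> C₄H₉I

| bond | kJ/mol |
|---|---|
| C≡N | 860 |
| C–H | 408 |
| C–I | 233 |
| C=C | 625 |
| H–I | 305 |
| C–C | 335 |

ΔH ≈ −46 kJ

Bonds broken (reactants):
  C–C: 2 × 335 = 670
  C–H: 8 × 408 = 3264
  C=C: 1 × 625 = 625
  H–I: 1 × 305 = 305
  Σ(broken) = 4864 kJ
Bonds formed (products):
  C–C: 3 × 335 = 1005
  C–H: 9 × 408 = 3672
  C–I: 1 × 233 = 233
  Σ(formed) = 4910 kJ
ΔH = Σ(broken) − Σ(formed) = 4864 − 4910 = −46 kJ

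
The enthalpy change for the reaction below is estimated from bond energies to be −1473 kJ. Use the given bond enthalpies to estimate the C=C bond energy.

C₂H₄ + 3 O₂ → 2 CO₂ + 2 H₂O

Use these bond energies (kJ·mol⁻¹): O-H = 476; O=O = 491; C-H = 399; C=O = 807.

D(C=C) ≈ 590 kJ/mol

Let D be the C=C bond energy.
Σ(broken) = 4×399 + 1×D + 3×491 = 3069 + D
Σ(formed) = 4×807 + 4×476 = 5132
ΔH = Σ(broken) − Σ(formed) = (3069 + D) − (5132) = −2063 + D
Setting this equal to −1473 kJ gives D = 590 kJ/mol.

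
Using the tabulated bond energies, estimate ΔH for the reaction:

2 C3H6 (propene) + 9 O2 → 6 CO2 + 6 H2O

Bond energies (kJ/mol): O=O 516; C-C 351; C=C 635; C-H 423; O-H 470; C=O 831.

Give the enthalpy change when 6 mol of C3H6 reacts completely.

Bonds broken (reactants):
  C-C: 2 × 351 = 702
  C-H: 12 × 423 = 5076
  C=C: 2 × 635 = 1270
  O=O: 9 × 516 = 4644
  Σ(broken) = 11692 kJ
Bonds formed (products):
  C=O: 12 × 831 = 9972
  O-H: 12 × 470 = 5640
  Σ(formed) = 15612 kJ
ΔH = Σ(broken) − Σ(formed) = 11692 − 15612 = −3920 kJ
For 3× the reaction as written: 3 × (−3920) = −11760 kJ

ΔH = −11760 kJ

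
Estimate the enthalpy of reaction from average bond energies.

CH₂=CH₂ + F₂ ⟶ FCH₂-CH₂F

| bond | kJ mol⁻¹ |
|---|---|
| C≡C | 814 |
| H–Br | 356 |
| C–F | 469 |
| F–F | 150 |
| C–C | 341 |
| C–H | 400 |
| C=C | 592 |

Bonds broken (reactants):
  C–H: 4 × 400 = 1600
  C=C: 1 × 592 = 592
  F–F: 1 × 150 = 150
  Σ(broken) = 2342 kJ
Bonds formed (products):
  C–C: 1 × 341 = 341
  C–F: 2 × 469 = 938
  C–H: 4 × 400 = 1600
  Σ(formed) = 2879 kJ
ΔH = Σ(broken) − Σ(formed) = 2342 − 2879 = −537 kJ

ΔH ≈ −537 kJ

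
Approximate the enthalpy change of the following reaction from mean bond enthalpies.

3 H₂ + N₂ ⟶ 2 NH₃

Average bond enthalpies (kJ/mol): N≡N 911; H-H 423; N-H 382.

ΔH ≈ −112 kJ

Bonds broken (reactants):
  H-H: 3 × 423 = 1269
  N≡N: 1 × 911 = 911
  Σ(broken) = 2180 kJ
Bonds formed (products):
  N-H: 6 × 382 = 2292
  Σ(formed) = 2292 kJ
ΔH = Σ(broken) − Σ(formed) = 2180 − 2292 = −112 kJ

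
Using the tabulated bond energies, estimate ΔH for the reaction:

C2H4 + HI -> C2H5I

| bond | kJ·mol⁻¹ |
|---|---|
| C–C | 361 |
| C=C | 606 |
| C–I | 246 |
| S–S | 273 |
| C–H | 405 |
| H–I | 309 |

Bonds broken (reactants):
  C–H: 4 × 405 = 1620
  C=C: 1 × 606 = 606
  H–I: 1 × 309 = 309
  Σ(broken) = 2535 kJ
Bonds formed (products):
  C–C: 1 × 361 = 361
  C–H: 5 × 405 = 2025
  C–I: 1 × 246 = 246
  Σ(formed) = 2632 kJ
ΔH = Σ(broken) − Σ(formed) = 2535 − 2632 = −97 kJ

ΔH ≈ −97 kJ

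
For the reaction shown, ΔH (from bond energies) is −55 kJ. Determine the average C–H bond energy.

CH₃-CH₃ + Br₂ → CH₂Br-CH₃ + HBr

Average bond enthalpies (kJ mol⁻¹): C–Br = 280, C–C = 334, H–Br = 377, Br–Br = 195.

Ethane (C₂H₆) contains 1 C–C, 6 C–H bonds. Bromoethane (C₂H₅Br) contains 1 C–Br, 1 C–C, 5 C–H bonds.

Let D be the C–H bond energy.
Σ(broken) = 1×195 + 1×334 + 6×D = 529 + 6D
Σ(formed) = 1×280 + 1×334 + 5×D + 1×377 = 991 + 5D
ΔH = Σ(broken) − Σ(formed) = (529 + 6D) − (991 + 5D) = −462 + D
Setting this equal to −55 kJ gives D = 407 kJ/mol.

D(C–H) ≈ 407 kJ/mol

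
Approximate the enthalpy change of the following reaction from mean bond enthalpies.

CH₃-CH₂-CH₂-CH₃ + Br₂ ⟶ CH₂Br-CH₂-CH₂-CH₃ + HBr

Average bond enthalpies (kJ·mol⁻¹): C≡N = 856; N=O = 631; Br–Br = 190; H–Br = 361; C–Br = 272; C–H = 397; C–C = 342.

Bonds broken (reactants):
  Br–Br: 1 × 190 = 190
  C–C: 3 × 342 = 1026
  C–H: 10 × 397 = 3970
  Σ(broken) = 5186 kJ
Bonds formed (products):
  C–Br: 1 × 272 = 272
  C–C: 3 × 342 = 1026
  C–H: 9 × 397 = 3573
  H–Br: 1 × 361 = 361
  Σ(formed) = 5232 kJ
ΔH = Σ(broken) − Σ(formed) = 5186 − 5232 = −46 kJ

ΔH ≈ −46 kJ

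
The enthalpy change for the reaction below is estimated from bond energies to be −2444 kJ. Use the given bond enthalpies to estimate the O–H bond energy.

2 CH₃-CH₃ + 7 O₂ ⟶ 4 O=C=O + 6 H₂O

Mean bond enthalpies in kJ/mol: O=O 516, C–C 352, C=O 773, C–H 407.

D(O–H) ≈ 455 kJ/mol

Let D be the O–H bond energy.
Σ(broken) = 2×352 + 12×407 + 7×516 = 9200
Σ(formed) = 8×773 + 12×D = 6184 + 12D
ΔH = Σ(broken) − Σ(formed) = (9200) − (6184 + 12D) = +3016 − 12D
Setting this equal to −2444 kJ gives 12D = 5460, so D = 455 kJ/mol.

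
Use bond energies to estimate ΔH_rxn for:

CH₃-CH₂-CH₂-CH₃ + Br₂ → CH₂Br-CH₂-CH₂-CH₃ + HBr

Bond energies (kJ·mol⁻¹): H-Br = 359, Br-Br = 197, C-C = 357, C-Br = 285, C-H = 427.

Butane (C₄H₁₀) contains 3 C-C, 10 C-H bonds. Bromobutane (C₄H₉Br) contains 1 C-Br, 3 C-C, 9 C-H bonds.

Bonds broken (reactants):
  Br-Br: 1 × 197 = 197
  C-C: 3 × 357 = 1071
  C-H: 10 × 427 = 4270
  Σ(broken) = 5538 kJ
Bonds formed (products):
  C-Br: 1 × 285 = 285
  C-C: 3 × 357 = 1071
  C-H: 9 × 427 = 3843
  H-Br: 1 × 359 = 359
  Σ(formed) = 5558 kJ
ΔH = Σ(broken) − Σ(formed) = 5538 − 5558 = −20 kJ

ΔH ≈ −20 kJ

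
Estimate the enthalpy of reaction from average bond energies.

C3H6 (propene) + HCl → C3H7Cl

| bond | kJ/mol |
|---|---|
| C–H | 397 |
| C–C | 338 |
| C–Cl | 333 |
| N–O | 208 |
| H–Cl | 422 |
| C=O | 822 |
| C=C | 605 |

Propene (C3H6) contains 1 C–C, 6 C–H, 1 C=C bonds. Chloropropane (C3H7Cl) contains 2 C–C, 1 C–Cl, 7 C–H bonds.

ΔH ≈ −41 kJ

Bonds broken (reactants):
  C–C: 1 × 338 = 338
  C–H: 6 × 397 = 2382
  C=C: 1 × 605 = 605
  H–Cl: 1 × 422 = 422
  Σ(broken) = 3747 kJ
Bonds formed (products):
  C–C: 2 × 338 = 676
  C–Cl: 1 × 333 = 333
  C–H: 7 × 397 = 2779
  Σ(formed) = 3788 kJ
ΔH = Σ(broken) − Σ(formed) = 3747 − 3788 = −41 kJ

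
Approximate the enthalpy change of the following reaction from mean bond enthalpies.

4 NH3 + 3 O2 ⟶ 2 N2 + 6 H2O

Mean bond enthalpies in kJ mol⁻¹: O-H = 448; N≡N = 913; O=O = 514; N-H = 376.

ΔH ≈ −1148 kJ

Bonds broken (reactants):
  N-H: 12 × 376 = 4512
  O=O: 3 × 514 = 1542
  Σ(broken) = 6054 kJ
Bonds formed (products):
  N≡N: 2 × 913 = 1826
  O-H: 12 × 448 = 5376
  Σ(formed) = 7202 kJ
ΔH = Σ(broken) − Σ(formed) = 6054 − 7202 = −1148 kJ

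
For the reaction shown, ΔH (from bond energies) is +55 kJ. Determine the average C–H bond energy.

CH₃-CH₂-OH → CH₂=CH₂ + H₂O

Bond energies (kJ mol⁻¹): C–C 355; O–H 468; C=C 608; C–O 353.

D(C–H) ≈ 423 kJ/mol

Let D be the C–H bond energy.
Σ(broken) = 1×355 + 5×D + 1×353 + 1×468 = 1176 + 5D
Σ(formed) = 4×D + 1×608 + 2×468 = 1544 + 4D
ΔH = Σ(broken) − Σ(formed) = (1176 + 5D) − (1544 + 4D) = −368 + D
Setting this equal to +55 kJ gives D = 423 kJ/mol.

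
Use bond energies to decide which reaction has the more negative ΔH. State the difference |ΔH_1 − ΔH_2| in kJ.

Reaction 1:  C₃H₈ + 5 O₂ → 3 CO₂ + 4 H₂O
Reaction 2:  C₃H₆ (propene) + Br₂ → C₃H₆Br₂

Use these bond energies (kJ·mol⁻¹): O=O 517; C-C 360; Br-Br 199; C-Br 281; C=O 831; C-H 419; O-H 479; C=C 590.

Reaction 1:
  Bonds broken (reactants):
    C-C: 2 × 360 = 720
    C-H: 8 × 419 = 3352
    O=O: 5 × 517 = 2585
    Σ(broken) = 6657 kJ
  Bonds formed (products):
    C=O: 6 × 831 = 4986
    O-H: 8 × 479 = 3832
    Σ(formed) = 8818 kJ
  ΔH_1 = 6657 − 8818 = −2161 kJ
Reaction 2:
  Bonds broken (reactants):
    Br-Br: 1 × 199 = 199
    C-C: 1 × 360 = 360
    C-H: 6 × 419 = 2514
    C=C: 1 × 590 = 590
    Σ(broken) = 3663 kJ
  Bonds formed (products):
    C-Br: 2 × 281 = 562
    C-C: 2 × 360 = 720
    C-H: 6 × 419 = 2514
    Σ(formed) = 3796 kJ
  ΔH_2 = 3663 − 3796 = −133 kJ
ΔH_1 − ΔH_2 = −2028 kJ, so reaction 1 has the more negative ΔH; |ΔH_1 − ΔH_2| = 2028 kJ.

Reaction 1, by 2028 kJ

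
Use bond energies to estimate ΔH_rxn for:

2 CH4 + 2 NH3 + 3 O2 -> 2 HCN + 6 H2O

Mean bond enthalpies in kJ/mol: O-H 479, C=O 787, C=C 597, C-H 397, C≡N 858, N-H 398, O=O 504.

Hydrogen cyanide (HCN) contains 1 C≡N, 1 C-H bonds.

Bonds broken (reactants):
  C-H: 8 × 397 = 3176
  N-H: 6 × 398 = 2388
  O=O: 3 × 504 = 1512
  Σ(broken) = 7076 kJ
Bonds formed (products):
  C≡N: 2 × 858 = 1716
  C-H: 2 × 397 = 794
  O-H: 12 × 479 = 5748
  Σ(formed) = 8258 kJ
ΔH = Σ(broken) − Σ(formed) = 7076 − 8258 = −1182 kJ

ΔH ≈ −1182 kJ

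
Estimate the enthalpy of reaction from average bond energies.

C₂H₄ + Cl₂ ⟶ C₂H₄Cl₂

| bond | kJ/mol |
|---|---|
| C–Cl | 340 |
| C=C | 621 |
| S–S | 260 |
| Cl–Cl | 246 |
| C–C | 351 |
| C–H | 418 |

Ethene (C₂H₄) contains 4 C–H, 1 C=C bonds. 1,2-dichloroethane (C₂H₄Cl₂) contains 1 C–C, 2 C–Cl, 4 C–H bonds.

ΔH ≈ −164 kJ

Bonds broken (reactants):
  C–H: 4 × 418 = 1672
  C=C: 1 × 621 = 621
  Cl–Cl: 1 × 246 = 246
  Σ(broken) = 2539 kJ
Bonds formed (products):
  C–C: 1 × 351 = 351
  C–Cl: 2 × 340 = 680
  C–H: 4 × 418 = 1672
  Σ(formed) = 2703 kJ
ΔH = Σ(broken) − Σ(formed) = 2539 − 2703 = −164 kJ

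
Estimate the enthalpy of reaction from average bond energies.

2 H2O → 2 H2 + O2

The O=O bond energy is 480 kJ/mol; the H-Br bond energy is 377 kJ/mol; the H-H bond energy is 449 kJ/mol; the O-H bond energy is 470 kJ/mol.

Bonds broken (reactants):
  O-H: 4 × 470 = 1880
  Σ(broken) = 1880 kJ
Bonds formed (products):
  H-H: 2 × 449 = 898
  O=O: 1 × 480 = 480
  Σ(formed) = 1378 kJ
ΔH = Σ(broken) − Σ(formed) = 1880 − 1378 = +502 kJ

ΔH ≈ +502 kJ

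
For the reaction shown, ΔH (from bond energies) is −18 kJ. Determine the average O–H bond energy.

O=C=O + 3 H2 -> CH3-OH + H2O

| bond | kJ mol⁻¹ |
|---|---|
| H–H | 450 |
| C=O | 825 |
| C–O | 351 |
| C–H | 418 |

Let D be the O–H bond energy.
Σ(broken) = 2×825 + 3×450 = 3000
Σ(formed) = 3×418 + 1×351 + 3×D = 1605 + 3D
ΔH = Σ(broken) − Σ(formed) = (3000) − (1605 + 3D) = +1395 − 3D
Setting this equal to −18 kJ gives 3D = 1413, so D = 471 kJ/mol.

D(O–H) ≈ 471 kJ/mol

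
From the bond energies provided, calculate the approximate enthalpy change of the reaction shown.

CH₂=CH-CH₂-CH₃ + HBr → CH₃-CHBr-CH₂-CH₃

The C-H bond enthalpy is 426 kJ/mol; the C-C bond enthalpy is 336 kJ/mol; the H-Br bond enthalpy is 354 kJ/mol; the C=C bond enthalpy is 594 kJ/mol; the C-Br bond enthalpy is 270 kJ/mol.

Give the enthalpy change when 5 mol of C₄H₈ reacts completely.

Bonds broken (reactants):
  C-C: 2 × 336 = 672
  C-H: 8 × 426 = 3408
  C=C: 1 × 594 = 594
  H-Br: 1 × 354 = 354
  Σ(broken) = 5028 kJ
Bonds formed (products):
  C-Br: 1 × 270 = 270
  C-C: 3 × 336 = 1008
  C-H: 9 × 426 = 3834
  Σ(formed) = 5112 kJ
ΔH = Σ(broken) − Σ(formed) = 5028 − 5112 = −84 kJ
For 5× the reaction as written: 5 × (−84) = −420 kJ

ΔH = −420 kJ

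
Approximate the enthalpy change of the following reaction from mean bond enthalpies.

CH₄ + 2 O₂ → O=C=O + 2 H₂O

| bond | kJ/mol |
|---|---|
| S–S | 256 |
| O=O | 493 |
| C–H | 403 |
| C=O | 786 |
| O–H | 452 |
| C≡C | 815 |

ΔH ≈ −782 kJ

Bonds broken (reactants):
  C–H: 4 × 403 = 1612
  O=O: 2 × 493 = 986
  Σ(broken) = 2598 kJ
Bonds formed (products):
  C=O: 2 × 786 = 1572
  O–H: 4 × 452 = 1808
  Σ(formed) = 3380 kJ
ΔH = Σ(broken) − Σ(formed) = 2598 − 3380 = −782 kJ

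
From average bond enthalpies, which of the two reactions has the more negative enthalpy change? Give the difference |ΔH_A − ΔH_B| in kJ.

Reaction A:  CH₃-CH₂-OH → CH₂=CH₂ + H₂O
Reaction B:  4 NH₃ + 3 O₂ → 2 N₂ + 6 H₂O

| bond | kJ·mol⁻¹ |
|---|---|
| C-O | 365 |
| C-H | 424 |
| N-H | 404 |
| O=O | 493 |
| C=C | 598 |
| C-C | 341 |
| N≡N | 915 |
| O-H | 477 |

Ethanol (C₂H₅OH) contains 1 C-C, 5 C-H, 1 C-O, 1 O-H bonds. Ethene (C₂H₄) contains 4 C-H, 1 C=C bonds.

Reaction B, by 1282 kJ

Reaction A:
  Bonds broken (reactants):
    C-C: 1 × 341 = 341
    C-H: 5 × 424 = 2120
    C-O: 1 × 365 = 365
    O-H: 1 × 477 = 477
    Σ(broken) = 3303 kJ
  Bonds formed (products):
    C-H: 4 × 424 = 1696
    C=C: 1 × 598 = 598
    O-H: 2 × 477 = 954
    Σ(formed) = 3248 kJ
  ΔH_A = 3303 − 3248 = +55 kJ
Reaction B:
  Bonds broken (reactants):
    N-H: 12 × 404 = 4848
    O=O: 3 × 493 = 1479
    Σ(broken) = 6327 kJ
  Bonds formed (products):
    N≡N: 2 × 915 = 1830
    O-H: 12 × 477 = 5724
    Σ(formed) = 7554 kJ
  ΔH_B = 6327 − 7554 = −1227 kJ
ΔH_A − ΔH_B = +1282 kJ, so reaction B has the more negative ΔH; |ΔH_A − ΔH_B| = 1282 kJ.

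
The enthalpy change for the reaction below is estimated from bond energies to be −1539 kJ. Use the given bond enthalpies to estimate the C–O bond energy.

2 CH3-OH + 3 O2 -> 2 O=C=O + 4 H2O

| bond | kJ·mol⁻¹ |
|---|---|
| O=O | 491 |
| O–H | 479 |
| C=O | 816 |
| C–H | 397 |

D(C–O) ≈ 372 kJ/mol

Let D be the C–O bond energy.
Σ(broken) = 6×397 + 2×D + 2×479 + 3×491 = 4813 + 2D
Σ(formed) = 4×816 + 8×479 = 7096
ΔH = Σ(broken) − Σ(formed) = (4813 + 2D) − (7096) = −2283 + 2D
Setting this equal to −1539 kJ gives 2D = 744, so D = 372 kJ/mol.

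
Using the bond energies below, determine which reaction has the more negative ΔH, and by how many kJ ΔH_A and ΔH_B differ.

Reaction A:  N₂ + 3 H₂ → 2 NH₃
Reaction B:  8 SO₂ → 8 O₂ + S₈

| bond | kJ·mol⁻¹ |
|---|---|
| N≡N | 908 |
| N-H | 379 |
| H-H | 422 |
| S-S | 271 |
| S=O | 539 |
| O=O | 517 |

Reaction A:
  Bonds broken (reactants):
    H-H: 3 × 422 = 1266
    N≡N: 1 × 908 = 908
    Σ(broken) = 2174 kJ
  Bonds formed (products):
    N-H: 6 × 379 = 2274
    Σ(formed) = 2274 kJ
  ΔH_A = 2174 − 2274 = −100 kJ
Reaction B:
  Bonds broken (reactants):
    S=O: 16 × 539 = 8624
    Σ(broken) = 8624 kJ
  Bonds formed (products):
    O=O: 8 × 517 = 4136
    S-S: 8 × 271 = 2168
    Σ(formed) = 6304 kJ
  ΔH_B = 8624 − 6304 = +2320 kJ
ΔH_A − ΔH_B = −2420 kJ, so reaction A has the more negative ΔH; |ΔH_A − ΔH_B| = 2420 kJ.

Reaction A, by 2420 kJ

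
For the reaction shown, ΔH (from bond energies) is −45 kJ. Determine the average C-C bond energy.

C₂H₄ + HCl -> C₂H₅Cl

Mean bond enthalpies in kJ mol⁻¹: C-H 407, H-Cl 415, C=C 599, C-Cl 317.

Let D be the C-C bond energy.
Σ(broken) = 4×407 + 1×599 + 1×415 = 2642
Σ(formed) = 1×D + 1×317 + 5×407 = 2352 + D
ΔH = Σ(broken) − Σ(formed) = (2642) − (2352 + D) = +290 − D
Setting this equal to −45 kJ gives D = 335 kJ/mol.

D(C-C) ≈ 335 kJ/mol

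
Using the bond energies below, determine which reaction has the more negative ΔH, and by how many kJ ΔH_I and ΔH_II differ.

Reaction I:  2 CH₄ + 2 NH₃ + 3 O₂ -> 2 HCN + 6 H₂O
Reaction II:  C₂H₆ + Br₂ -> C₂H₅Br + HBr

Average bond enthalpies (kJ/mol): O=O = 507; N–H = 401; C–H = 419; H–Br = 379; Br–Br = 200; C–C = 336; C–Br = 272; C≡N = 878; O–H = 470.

Reaction I, by 923 kJ

Reaction I:
  Bonds broken (reactants):
    C–H: 8 × 419 = 3352
    N–H: 6 × 401 = 2406
    O=O: 3 × 507 = 1521
    Σ(broken) = 7279 kJ
  Bonds formed (products):
    C≡N: 2 × 878 = 1756
    C–H: 2 × 419 = 838
    O–H: 12 × 470 = 5640
    Σ(formed) = 8234 kJ
  ΔH_I = 7279 − 8234 = −955 kJ
Reaction II:
  Bonds broken (reactants):
    Br–Br: 1 × 200 = 200
    C–C: 1 × 336 = 336
    C–H: 6 × 419 = 2514
    Σ(broken) = 3050 kJ
  Bonds formed (products):
    C–Br: 1 × 272 = 272
    C–C: 1 × 336 = 336
    C–H: 5 × 419 = 2095
    H–Br: 1 × 379 = 379
    Σ(formed) = 3082 kJ
  ΔH_II = 3050 − 3082 = −32 kJ
ΔH_I − ΔH_II = −923 kJ, so reaction I has the more negative ΔH; |ΔH_I − ΔH_II| = 923 kJ.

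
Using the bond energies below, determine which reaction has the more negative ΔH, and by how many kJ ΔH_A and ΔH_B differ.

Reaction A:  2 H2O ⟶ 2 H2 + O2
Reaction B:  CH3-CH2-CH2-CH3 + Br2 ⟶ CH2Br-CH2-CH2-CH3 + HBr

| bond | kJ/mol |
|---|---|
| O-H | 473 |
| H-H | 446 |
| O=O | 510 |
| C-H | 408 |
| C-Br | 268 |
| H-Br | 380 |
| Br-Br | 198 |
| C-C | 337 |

Reaction B, by 532 kJ

Reaction A:
  Bonds broken (reactants):
    O-H: 4 × 473 = 1892
    Σ(broken) = 1892 kJ
  Bonds formed (products):
    H-H: 2 × 446 = 892
    O=O: 1 × 510 = 510
    Σ(formed) = 1402 kJ
  ΔH_A = 1892 − 1402 = +490 kJ
Reaction B:
  Bonds broken (reactants):
    Br-Br: 1 × 198 = 198
    C-C: 3 × 337 = 1011
    C-H: 10 × 408 = 4080
    Σ(broken) = 5289 kJ
  Bonds formed (products):
    C-Br: 1 × 268 = 268
    C-C: 3 × 337 = 1011
    C-H: 9 × 408 = 3672
    H-Br: 1 × 380 = 380
    Σ(formed) = 5331 kJ
  ΔH_B = 5289 − 5331 = −42 kJ
ΔH_A − ΔH_B = +532 kJ, so reaction B has the more negative ΔH; |ΔH_A − ΔH_B| = 532 kJ.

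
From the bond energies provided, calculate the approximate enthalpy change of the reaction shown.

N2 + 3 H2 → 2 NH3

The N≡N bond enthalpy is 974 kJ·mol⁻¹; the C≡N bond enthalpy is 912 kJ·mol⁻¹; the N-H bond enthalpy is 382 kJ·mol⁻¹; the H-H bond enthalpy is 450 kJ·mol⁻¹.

ΔH ≈ +32 kJ

Bonds broken (reactants):
  H-H: 3 × 450 = 1350
  N≡N: 1 × 974 = 974
  Σ(broken) = 2324 kJ
Bonds formed (products):
  N-H: 6 × 382 = 2292
  Σ(formed) = 2292 kJ
ΔH = Σ(broken) − Σ(formed) = 2324 − 2292 = +32 kJ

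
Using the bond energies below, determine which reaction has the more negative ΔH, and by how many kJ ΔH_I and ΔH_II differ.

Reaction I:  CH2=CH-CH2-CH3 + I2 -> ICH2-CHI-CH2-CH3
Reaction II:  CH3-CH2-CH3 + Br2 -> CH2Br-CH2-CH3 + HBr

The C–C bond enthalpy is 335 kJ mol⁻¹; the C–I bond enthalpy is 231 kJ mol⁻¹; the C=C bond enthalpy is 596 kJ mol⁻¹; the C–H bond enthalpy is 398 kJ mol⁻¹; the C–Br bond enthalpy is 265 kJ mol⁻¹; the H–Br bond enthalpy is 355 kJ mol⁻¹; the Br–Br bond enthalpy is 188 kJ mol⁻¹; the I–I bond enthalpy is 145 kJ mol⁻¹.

Reaction I:
  Bonds broken (reactants):
    C–C: 2 × 335 = 670
    C–H: 8 × 398 = 3184
    C=C: 1 × 596 = 596
    I–I: 1 × 145 = 145
    Σ(broken) = 4595 kJ
  Bonds formed (products):
    C–C: 3 × 335 = 1005
    C–H: 8 × 398 = 3184
    C–I: 2 × 231 = 462
    Σ(formed) = 4651 kJ
  ΔH_I = 4595 − 4651 = −56 kJ
Reaction II:
  Bonds broken (reactants):
    Br–Br: 1 × 188 = 188
    C–C: 2 × 335 = 670
    C–H: 8 × 398 = 3184
    Σ(broken) = 4042 kJ
  Bonds formed (products):
    C–Br: 1 × 265 = 265
    C–C: 2 × 335 = 670
    C–H: 7 × 398 = 2786
    H–Br: 1 × 355 = 355
    Σ(formed) = 4076 kJ
  ΔH_II = 4042 − 4076 = −34 kJ
ΔH_I − ΔH_II = −22 kJ, so reaction I has the more negative ΔH; |ΔH_I − ΔH_II| = 22 kJ.

Reaction I, by 22 kJ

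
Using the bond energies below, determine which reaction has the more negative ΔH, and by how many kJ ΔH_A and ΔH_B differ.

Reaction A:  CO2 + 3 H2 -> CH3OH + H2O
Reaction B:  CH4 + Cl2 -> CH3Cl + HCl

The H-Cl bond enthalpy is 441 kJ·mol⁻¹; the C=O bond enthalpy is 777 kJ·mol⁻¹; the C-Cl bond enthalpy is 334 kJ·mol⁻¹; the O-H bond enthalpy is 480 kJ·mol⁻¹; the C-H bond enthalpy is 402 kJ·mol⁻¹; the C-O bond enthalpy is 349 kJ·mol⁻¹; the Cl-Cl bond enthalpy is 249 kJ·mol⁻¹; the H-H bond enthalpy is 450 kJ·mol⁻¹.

Reaction A:
  Bonds broken (reactants):
    C=O: 2 × 777 = 1554
    H-H: 3 × 450 = 1350
    Σ(broken) = 2904 kJ
  Bonds formed (products):
    C-H: 3 × 402 = 1206
    C-O: 1 × 349 = 349
    O-H: 3 × 480 = 1440
    Σ(formed) = 2995 kJ
  ΔH_A = 2904 − 2995 = −91 kJ
Reaction B:
  Bonds broken (reactants):
    C-H: 4 × 402 = 1608
    Cl-Cl: 1 × 249 = 249
    Σ(broken) = 1857 kJ
  Bonds formed (products):
    C-Cl: 1 × 334 = 334
    C-H: 3 × 402 = 1206
    H-Cl: 1 × 441 = 441
    Σ(formed) = 1981 kJ
  ΔH_B = 1857 − 1981 = −124 kJ
ΔH_A − ΔH_B = +33 kJ, so reaction B has the more negative ΔH; |ΔH_A − ΔH_B| = 33 kJ.

Reaction B, by 33 kJ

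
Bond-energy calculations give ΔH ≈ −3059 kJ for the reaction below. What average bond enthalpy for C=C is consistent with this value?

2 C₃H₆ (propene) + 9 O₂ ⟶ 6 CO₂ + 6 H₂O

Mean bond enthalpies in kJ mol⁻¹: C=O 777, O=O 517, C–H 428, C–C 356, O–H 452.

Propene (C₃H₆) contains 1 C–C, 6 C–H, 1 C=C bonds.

Let D be the C=C bond energy.
Σ(broken) = 2×356 + 12×428 + 2×D + 9×517 = 10501 + 2D
Σ(formed) = 12×777 + 12×452 = 14748
ΔH = Σ(broken) − Σ(formed) = (10501 + 2D) − (14748) = −4247 + 2D
Setting this equal to −3059 kJ gives 2D = 1188, so D = 594 kJ/mol.

D(C=C) ≈ 594 kJ/mol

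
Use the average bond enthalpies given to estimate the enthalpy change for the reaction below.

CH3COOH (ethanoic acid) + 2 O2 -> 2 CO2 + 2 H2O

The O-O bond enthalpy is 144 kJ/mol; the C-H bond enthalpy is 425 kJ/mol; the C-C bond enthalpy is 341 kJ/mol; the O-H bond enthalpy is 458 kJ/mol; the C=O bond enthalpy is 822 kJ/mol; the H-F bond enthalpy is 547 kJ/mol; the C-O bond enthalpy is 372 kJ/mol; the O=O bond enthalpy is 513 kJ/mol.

ΔH ≈ −826 kJ

Bonds broken (reactants):
  C-C: 1 × 341 = 341
  C-H: 3 × 425 = 1275
  C-O: 1 × 372 = 372
  C=O: 1 × 822 = 822
  O-H: 1 × 458 = 458
  O=O: 2 × 513 = 1026
  Σ(broken) = 4294 kJ
Bonds formed (products):
  C=O: 4 × 822 = 3288
  O-H: 4 × 458 = 1832
  Σ(formed) = 5120 kJ
ΔH = Σ(broken) − Σ(formed) = 4294 − 5120 = −826 kJ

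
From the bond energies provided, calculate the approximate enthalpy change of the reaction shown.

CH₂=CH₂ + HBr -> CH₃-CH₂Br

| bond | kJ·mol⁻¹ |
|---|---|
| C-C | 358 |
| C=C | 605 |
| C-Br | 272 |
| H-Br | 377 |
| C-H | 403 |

Bonds broken (reactants):
  C-H: 4 × 403 = 1612
  C=C: 1 × 605 = 605
  H-Br: 1 × 377 = 377
  Σ(broken) = 2594 kJ
Bonds formed (products):
  C-Br: 1 × 272 = 272
  C-C: 1 × 358 = 358
  C-H: 5 × 403 = 2015
  Σ(formed) = 2645 kJ
ΔH = Σ(broken) − Σ(formed) = 2594 − 2645 = −51 kJ

ΔH ≈ −51 kJ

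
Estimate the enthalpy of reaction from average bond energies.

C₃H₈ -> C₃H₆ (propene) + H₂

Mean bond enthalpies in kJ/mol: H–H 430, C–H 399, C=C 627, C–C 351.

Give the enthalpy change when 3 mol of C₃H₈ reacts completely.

ΔH = +276 kJ

Bonds broken (reactants):
  C–C: 2 × 351 = 702
  C–H: 8 × 399 = 3192
  Σ(broken) = 3894 kJ
Bonds formed (products):
  C–C: 1 × 351 = 351
  C–H: 6 × 399 = 2394
  C=C: 1 × 627 = 627
  H–H: 1 × 430 = 430
  Σ(formed) = 3802 kJ
ΔH = Σ(broken) − Σ(formed) = 3894 − 3802 = +92 kJ
For 3× the reaction as written: 3 × (+92) = +276 kJ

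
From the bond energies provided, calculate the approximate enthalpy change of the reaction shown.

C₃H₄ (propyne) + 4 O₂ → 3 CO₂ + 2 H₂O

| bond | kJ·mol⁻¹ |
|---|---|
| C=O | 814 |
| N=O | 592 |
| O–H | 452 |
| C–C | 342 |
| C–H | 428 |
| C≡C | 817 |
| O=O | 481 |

ΔH ≈ −1897 kJ

Bonds broken (reactants):
  C≡C: 1 × 817 = 817
  C–C: 1 × 342 = 342
  C–H: 4 × 428 = 1712
  O=O: 4 × 481 = 1924
  Σ(broken) = 4795 kJ
Bonds formed (products):
  C=O: 6 × 814 = 4884
  O–H: 4 × 452 = 1808
  Σ(formed) = 6692 kJ
ΔH = Σ(broken) − Σ(formed) = 4795 − 6692 = −1897 kJ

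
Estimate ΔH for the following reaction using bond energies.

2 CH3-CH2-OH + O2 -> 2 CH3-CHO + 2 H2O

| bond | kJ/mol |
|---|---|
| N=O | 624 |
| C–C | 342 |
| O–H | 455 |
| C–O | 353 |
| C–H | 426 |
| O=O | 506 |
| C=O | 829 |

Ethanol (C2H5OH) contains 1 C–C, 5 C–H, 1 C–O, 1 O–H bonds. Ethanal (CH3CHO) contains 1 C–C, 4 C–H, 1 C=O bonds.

ΔH ≈ −504 kJ

Bonds broken (reactants):
  C–C: 2 × 342 = 684
  C–H: 10 × 426 = 4260
  C–O: 2 × 353 = 706
  O–H: 2 × 455 = 910
  O=O: 1 × 506 = 506
  Σ(broken) = 7066 kJ
Bonds formed (products):
  C–C: 2 × 342 = 684
  C–H: 8 × 426 = 3408
  C=O: 2 × 829 = 1658
  O–H: 4 × 455 = 1820
  Σ(formed) = 7570 kJ
ΔH = Σ(broken) − Σ(formed) = 7066 − 7570 = −504 kJ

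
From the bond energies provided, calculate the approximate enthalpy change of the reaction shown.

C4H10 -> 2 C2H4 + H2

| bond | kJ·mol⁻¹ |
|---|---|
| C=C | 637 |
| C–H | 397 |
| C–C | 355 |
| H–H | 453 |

ΔH ≈ +132 kJ

Bonds broken (reactants):
  C–C: 3 × 355 = 1065
  C–H: 10 × 397 = 3970
  Σ(broken) = 5035 kJ
Bonds formed (products):
  C–H: 8 × 397 = 3176
  C=C: 2 × 637 = 1274
  H–H: 1 × 453 = 453
  Σ(formed) = 4903 kJ
ΔH = Σ(broken) − Σ(formed) = 5035 − 4903 = +132 kJ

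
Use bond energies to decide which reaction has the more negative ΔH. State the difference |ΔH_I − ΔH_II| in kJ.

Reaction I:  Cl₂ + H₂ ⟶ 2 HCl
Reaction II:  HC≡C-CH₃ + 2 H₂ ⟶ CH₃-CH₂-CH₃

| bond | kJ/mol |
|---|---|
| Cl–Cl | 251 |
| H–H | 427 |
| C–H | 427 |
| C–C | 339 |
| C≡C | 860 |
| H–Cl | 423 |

Reaction II, by 165 kJ

Reaction I:
  Bonds broken (reactants):
    Cl–Cl: 1 × 251 = 251
    H–H: 1 × 427 = 427
    Σ(broken) = 678 kJ
  Bonds formed (products):
    H–Cl: 2 × 423 = 846
    Σ(formed) = 846 kJ
  ΔH_I = 678 − 846 = −168 kJ
Reaction II:
  Bonds broken (reactants):
    C≡C: 1 × 860 = 860
    C–C: 1 × 339 = 339
    C–H: 4 × 427 = 1708
    H–H: 2 × 427 = 854
    Σ(broken) = 3761 kJ
  Bonds formed (products):
    C–C: 2 × 339 = 678
    C–H: 8 × 427 = 3416
    Σ(formed) = 4094 kJ
  ΔH_II = 3761 − 4094 = −333 kJ
ΔH_I − ΔH_II = +165 kJ, so reaction II has the more negative ΔH; |ΔH_I − ΔH_II| = 165 kJ.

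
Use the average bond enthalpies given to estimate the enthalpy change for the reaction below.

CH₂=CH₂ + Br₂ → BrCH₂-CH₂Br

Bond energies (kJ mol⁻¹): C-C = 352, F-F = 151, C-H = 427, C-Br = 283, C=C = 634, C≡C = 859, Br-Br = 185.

ΔH ≈ −99 kJ

Bonds broken (reactants):
  Br-Br: 1 × 185 = 185
  C-H: 4 × 427 = 1708
  C=C: 1 × 634 = 634
  Σ(broken) = 2527 kJ
Bonds formed (products):
  C-Br: 2 × 283 = 566
  C-C: 1 × 352 = 352
  C-H: 4 × 427 = 1708
  Σ(formed) = 2626 kJ
ΔH = Σ(broken) − Σ(formed) = 2527 − 2626 = −99 kJ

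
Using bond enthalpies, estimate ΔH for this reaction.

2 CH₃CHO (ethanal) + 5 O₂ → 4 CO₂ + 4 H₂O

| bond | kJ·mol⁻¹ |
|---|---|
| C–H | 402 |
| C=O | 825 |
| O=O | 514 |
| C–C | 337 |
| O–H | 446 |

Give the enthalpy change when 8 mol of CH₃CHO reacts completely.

Bonds broken (reactants):
  C–C: 2 × 337 = 674
  C–H: 8 × 402 = 3216
  C=O: 2 × 825 = 1650
  O=O: 5 × 514 = 2570
  Σ(broken) = 8110 kJ
Bonds formed (products):
  C=O: 8 × 825 = 6600
  O–H: 8 × 446 = 3568
  Σ(formed) = 10168 kJ
ΔH = Σ(broken) − Σ(formed) = 8110 − 10168 = −2058 kJ
For 4× the reaction as written: 4 × (−2058) = −8232 kJ

ΔH = −8232 kJ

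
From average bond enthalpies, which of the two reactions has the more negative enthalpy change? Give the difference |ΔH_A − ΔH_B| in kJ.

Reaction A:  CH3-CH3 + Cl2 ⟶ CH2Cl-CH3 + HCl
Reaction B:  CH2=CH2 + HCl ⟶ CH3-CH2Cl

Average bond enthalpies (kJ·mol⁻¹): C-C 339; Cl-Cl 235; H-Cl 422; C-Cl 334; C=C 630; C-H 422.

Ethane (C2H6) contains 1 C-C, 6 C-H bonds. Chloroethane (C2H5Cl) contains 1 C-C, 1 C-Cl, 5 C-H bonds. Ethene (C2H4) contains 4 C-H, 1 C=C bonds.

Reaction A, by 56 kJ

Reaction A:
  Bonds broken (reactants):
    C-C: 1 × 339 = 339
    C-H: 6 × 422 = 2532
    Cl-Cl: 1 × 235 = 235
    Σ(broken) = 3106 kJ
  Bonds formed (products):
    C-C: 1 × 339 = 339
    C-Cl: 1 × 334 = 334
    C-H: 5 × 422 = 2110
    H-Cl: 1 × 422 = 422
    Σ(formed) = 3205 kJ
  ΔH_A = 3106 − 3205 = −99 kJ
Reaction B:
  Bonds broken (reactants):
    C-H: 4 × 422 = 1688
    C=C: 1 × 630 = 630
    H-Cl: 1 × 422 = 422
    Σ(broken) = 2740 kJ
  Bonds formed (products):
    C-C: 1 × 339 = 339
    C-Cl: 1 × 334 = 334
    C-H: 5 × 422 = 2110
    Σ(formed) = 2783 kJ
  ΔH_B = 2740 − 2783 = −43 kJ
ΔH_A − ΔH_B = −56 kJ, so reaction A has the more negative ΔH; |ΔH_A − ΔH_B| = 56 kJ.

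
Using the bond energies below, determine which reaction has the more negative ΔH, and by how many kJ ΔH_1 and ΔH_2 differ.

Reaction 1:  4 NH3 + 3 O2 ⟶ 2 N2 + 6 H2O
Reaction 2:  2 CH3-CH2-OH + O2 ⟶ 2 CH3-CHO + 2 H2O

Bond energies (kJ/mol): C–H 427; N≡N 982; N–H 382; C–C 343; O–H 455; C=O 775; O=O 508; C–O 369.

Reaction 1:
  Bonds broken (reactants):
    N–H: 12 × 382 = 4584
    O=O: 3 × 508 = 1524
    Σ(broken) = 6108 kJ
  Bonds formed (products):
    N≡N: 2 × 982 = 1964
    O–H: 12 × 455 = 5460
    Σ(formed) = 7424 kJ
  ΔH_1 = 6108 − 7424 = −1316 kJ
Reaction 2:
  Bonds broken (reactants):
    C–C: 2 × 343 = 686
    C–H: 10 × 427 = 4270
    C–O: 2 × 369 = 738
    O–H: 2 × 455 = 910
    O=O: 1 × 508 = 508
    Σ(broken) = 7112 kJ
  Bonds formed (products):
    C–C: 2 × 343 = 686
    C–H: 8 × 427 = 3416
    C=O: 2 × 775 = 1550
    O–H: 4 × 455 = 1820
    Σ(formed) = 7472 kJ
  ΔH_2 = 7112 − 7472 = −360 kJ
ΔH_1 − ΔH_2 = −956 kJ, so reaction 1 has the more negative ΔH; |ΔH_1 − ΔH_2| = 956 kJ.

Reaction 1, by 956 kJ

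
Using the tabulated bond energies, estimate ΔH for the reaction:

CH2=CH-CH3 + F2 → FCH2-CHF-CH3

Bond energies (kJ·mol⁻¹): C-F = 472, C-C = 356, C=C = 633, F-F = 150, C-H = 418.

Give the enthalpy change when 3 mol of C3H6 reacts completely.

Bonds broken (reactants):
  C-C: 1 × 356 = 356
  C-H: 6 × 418 = 2508
  C=C: 1 × 633 = 633
  F-F: 1 × 150 = 150
  Σ(broken) = 3647 kJ
Bonds formed (products):
  C-C: 2 × 356 = 712
  C-F: 2 × 472 = 944
  C-H: 6 × 418 = 2508
  Σ(formed) = 4164 kJ
ΔH = Σ(broken) − Σ(formed) = 3647 − 4164 = −517 kJ
For 3× the reaction as written: 3 × (−517) = −1551 kJ

ΔH = −1551 kJ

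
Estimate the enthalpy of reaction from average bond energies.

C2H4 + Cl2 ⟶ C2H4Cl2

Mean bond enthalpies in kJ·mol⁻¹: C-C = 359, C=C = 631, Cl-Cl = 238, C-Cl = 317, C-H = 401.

Bonds broken (reactants):
  C-H: 4 × 401 = 1604
  C=C: 1 × 631 = 631
  Cl-Cl: 1 × 238 = 238
  Σ(broken) = 2473 kJ
Bonds formed (products):
  C-C: 1 × 359 = 359
  C-Cl: 2 × 317 = 634
  C-H: 4 × 401 = 1604
  Σ(formed) = 2597 kJ
ΔH = Σ(broken) − Σ(formed) = 2473 − 2597 = −124 kJ

ΔH ≈ −124 kJ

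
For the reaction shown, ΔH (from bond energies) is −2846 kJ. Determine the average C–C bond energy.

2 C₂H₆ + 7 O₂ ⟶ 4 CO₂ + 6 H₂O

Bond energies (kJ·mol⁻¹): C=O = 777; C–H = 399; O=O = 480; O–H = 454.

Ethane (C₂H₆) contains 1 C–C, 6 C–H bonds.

Let D be the C–C bond energy.
Σ(broken) = 2×D + 12×399 + 7×480 = 8148 + 2D
Σ(formed) = 8×777 + 12×454 = 11664
ΔH = Σ(broken) − Σ(formed) = (8148 + 2D) − (11664) = −3516 + 2D
Setting this equal to −2846 kJ gives 2D = 670, so D = 335 kJ/mol.

D(C–C) ≈ 335 kJ/mol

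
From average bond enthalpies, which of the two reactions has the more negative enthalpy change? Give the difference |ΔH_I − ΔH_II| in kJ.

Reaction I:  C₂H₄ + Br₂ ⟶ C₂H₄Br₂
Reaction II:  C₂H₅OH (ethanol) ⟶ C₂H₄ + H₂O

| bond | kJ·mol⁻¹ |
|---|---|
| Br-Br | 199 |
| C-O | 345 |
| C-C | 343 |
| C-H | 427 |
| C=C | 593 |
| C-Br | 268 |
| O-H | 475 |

Reaction I:
  Bonds broken (reactants):
    Br-Br: 1 × 199 = 199
    C-H: 4 × 427 = 1708
    C=C: 1 × 593 = 593
    Σ(broken) = 2500 kJ
  Bonds formed (products):
    C-Br: 2 × 268 = 536
    C-C: 1 × 343 = 343
    C-H: 4 × 427 = 1708
    Σ(formed) = 2587 kJ
  ΔH_I = 2500 − 2587 = −87 kJ
Reaction II:
  Bonds broken (reactants):
    C-C: 1 × 343 = 343
    C-H: 5 × 427 = 2135
    C-O: 1 × 345 = 345
    O-H: 1 × 475 = 475
    Σ(broken) = 3298 kJ
  Bonds formed (products):
    C-H: 4 × 427 = 1708
    C=C: 1 × 593 = 593
    O-H: 2 × 475 = 950
    Σ(formed) = 3251 kJ
  ΔH_II = 3298 − 3251 = +47 kJ
ΔH_I − ΔH_II = −134 kJ, so reaction I has the more negative ΔH; |ΔH_I − ΔH_II| = 134 kJ.

Reaction I, by 134 kJ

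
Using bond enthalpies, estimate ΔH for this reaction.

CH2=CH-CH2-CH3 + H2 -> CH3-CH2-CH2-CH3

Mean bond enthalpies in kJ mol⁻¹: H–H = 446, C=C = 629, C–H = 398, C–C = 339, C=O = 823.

Bonds broken (reactants):
  C–C: 2 × 339 = 678
  C–H: 8 × 398 = 3184
  C=C: 1 × 629 = 629
  H–H: 1 × 446 = 446
  Σ(broken) = 4937 kJ
Bonds formed (products):
  C–C: 3 × 339 = 1017
  C–H: 10 × 398 = 3980
  Σ(formed) = 4997 kJ
ΔH = Σ(broken) − Σ(formed) = 4937 − 4997 = −60 kJ

ΔH ≈ −60 kJ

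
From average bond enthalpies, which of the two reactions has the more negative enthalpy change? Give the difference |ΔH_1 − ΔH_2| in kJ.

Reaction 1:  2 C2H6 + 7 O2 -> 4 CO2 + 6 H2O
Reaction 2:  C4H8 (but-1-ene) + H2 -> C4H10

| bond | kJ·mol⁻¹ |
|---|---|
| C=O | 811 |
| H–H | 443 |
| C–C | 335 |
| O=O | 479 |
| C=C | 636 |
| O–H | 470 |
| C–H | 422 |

Reaction 1:
  Bonds broken (reactants):
    C–C: 2 × 335 = 670
    C–H: 12 × 422 = 5064
    O=O: 7 × 479 = 3353
    Σ(broken) = 9087 kJ
  Bonds formed (products):
    C=O: 8 × 811 = 6488
    O–H: 12 × 470 = 5640
    Σ(formed) = 12128 kJ
  ΔH_1 = 9087 − 12128 = −3041 kJ
Reaction 2:
  Bonds broken (reactants):
    C–C: 2 × 335 = 670
    C–H: 8 × 422 = 3376
    C=C: 1 × 636 = 636
    H–H: 1 × 443 = 443
    Σ(broken) = 5125 kJ
  Bonds formed (products):
    C–C: 3 × 335 = 1005
    C–H: 10 × 422 = 4220
    Σ(formed) = 5225 kJ
  ΔH_2 = 5125 − 5225 = −100 kJ
ΔH_1 − ΔH_2 = −2941 kJ, so reaction 1 has the more negative ΔH; |ΔH_1 − ΔH_2| = 2941 kJ.

Reaction 1, by 2941 kJ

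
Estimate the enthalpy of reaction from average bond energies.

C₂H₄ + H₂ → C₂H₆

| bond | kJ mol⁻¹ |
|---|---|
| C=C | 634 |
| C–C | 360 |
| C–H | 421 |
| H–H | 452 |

ΔH ≈ −116 kJ

Bonds broken (reactants):
  C–H: 4 × 421 = 1684
  C=C: 1 × 634 = 634
  H–H: 1 × 452 = 452
  Σ(broken) = 2770 kJ
Bonds formed (products):
  C–C: 1 × 360 = 360
  C–H: 6 × 421 = 2526
  Σ(formed) = 2886 kJ
ΔH = Σ(broken) − Σ(formed) = 2770 − 2886 = −116 kJ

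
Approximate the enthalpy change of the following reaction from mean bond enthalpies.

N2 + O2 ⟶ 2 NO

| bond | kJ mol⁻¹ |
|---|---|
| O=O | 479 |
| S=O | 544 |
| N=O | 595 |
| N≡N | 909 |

ΔH ≈ +198 kJ

Bonds broken (reactants):
  N≡N: 1 × 909 = 909
  O=O: 1 × 479 = 479
  Σ(broken) = 1388 kJ
Bonds formed (products):
  N=O: 2 × 595 = 1190
  Σ(formed) = 1190 kJ
ΔH = Σ(broken) − Σ(formed) = 1388 − 1190 = +198 kJ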